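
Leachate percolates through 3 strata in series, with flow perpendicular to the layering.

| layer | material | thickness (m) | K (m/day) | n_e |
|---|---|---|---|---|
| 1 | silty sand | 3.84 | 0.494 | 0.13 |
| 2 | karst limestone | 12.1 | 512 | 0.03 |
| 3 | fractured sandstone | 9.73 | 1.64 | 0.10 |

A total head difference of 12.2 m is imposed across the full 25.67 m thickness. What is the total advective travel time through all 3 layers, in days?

2.07

With flow normal to the layers, continuity requires the same specific discharge q through every layer.
Σ(b_i/K_i) = 3.84/0.494 + 12.1/512 + 9.73/1.64 = 13.73 d.
q = Δh / Σ(b_i/K_i) = 12.2 / 13.73 = 0.8886 m/day.
In each layer the seepage velocity is v_i = q/n_i, so the layer transit time is t_i = b_i·n_i / q:
  layer 1 (silty sand): t_1 = 3.84 × 0.13 / 0.8886 = 0.5618 d
  layer 2 (karst limestone): t_2 = 12.1 × 0.03 / 0.8886 = 0.4085 d
  layer 3 (fractured sandstone): t_3 = 9.73 × 0.10 / 0.8886 = 1.095 d
Total t = Σ t_i = 2.065 days.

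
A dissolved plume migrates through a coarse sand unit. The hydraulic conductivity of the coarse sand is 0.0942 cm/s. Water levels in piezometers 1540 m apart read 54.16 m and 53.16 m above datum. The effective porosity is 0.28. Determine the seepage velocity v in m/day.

0.189

Convert K: 0.0942 cm/s × 864 = 81.39 m/day.
Hydraulic gradient i = (54.16 − 53.16) / 1540 = 1 / 1540 = 0.0006494.
Darcy flux q = K · i = 81.39 × 0.0006494 = 0.05285 m/day.
Seepage velocity v = q / n_e = 0.05285 / 0.28 = 0.1887 m/day.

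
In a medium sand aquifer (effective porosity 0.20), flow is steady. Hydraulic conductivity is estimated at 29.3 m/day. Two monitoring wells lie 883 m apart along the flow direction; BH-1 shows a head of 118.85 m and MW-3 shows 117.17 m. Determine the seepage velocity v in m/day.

Hydraulic gradient i = (118.85 − 117.17) / 883 = 1.68 / 883 = 0.001903.
Darcy flux q = K · i = 29.30 × 0.001903 = 0.05575 m/day.
Seepage velocity v = q / n_e = 0.05575 / 0.20 = 0.2787 m/day.

0.279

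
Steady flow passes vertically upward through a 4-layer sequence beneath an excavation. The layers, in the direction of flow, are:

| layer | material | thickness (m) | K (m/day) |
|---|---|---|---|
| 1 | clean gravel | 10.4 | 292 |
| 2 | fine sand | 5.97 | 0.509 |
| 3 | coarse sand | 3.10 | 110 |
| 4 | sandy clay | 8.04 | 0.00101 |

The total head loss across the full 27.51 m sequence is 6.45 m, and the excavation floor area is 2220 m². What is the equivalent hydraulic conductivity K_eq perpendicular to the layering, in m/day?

Flow is perpendicular to layering, so the layers act in series and the equivalent K is the thickness-weighted harmonic mean.
Total thickness L = 10.4 + 5.97 + 3.10 + 8.04 = 27.51 m.
Σ(b_i/K_i) = 10.4/292 + 5.97/0.509 + 3.10/110 + 8.04/0.00101 = 7972 d.
K_eq = L / Σ(b_i/K_i) = 27.51 / 7972 = 0.003451 m/day.

0.00345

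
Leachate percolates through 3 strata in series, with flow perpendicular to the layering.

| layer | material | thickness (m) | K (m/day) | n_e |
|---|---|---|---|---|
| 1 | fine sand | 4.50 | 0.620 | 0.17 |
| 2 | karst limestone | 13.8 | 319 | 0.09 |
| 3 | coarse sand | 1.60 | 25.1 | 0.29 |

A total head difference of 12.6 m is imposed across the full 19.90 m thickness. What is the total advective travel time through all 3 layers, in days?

1.44

With flow normal to the layers, continuity requires the same specific discharge q through every layer.
Σ(b_i/K_i) = 4.50/0.620 + 13.8/319 + 1.60/25.1 = 7.365 d.
q = Δh / Σ(b_i/K_i) = 12.6 / 7.365 = 1.711 m/day.
In each layer the seepage velocity is v_i = q/n_i, so the layer transit time is t_i = b_i·n_i / q:
  layer 1 (fine sand): t_1 = 4.50 × 0.17 / 1.711 = 0.4472 d
  layer 2 (karst limestone): t_2 = 13.8 × 0.09 / 1.711 = 0.7260 d
  layer 3 (coarse sand): t_3 = 1.60 × 0.29 / 1.711 = 0.2712 d
Total t = Σ t_i = 1.444 days.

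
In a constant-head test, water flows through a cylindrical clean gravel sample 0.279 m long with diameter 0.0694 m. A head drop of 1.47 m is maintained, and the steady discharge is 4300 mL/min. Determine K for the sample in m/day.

Cross-sectional area A = π·(d/2)² = π × (0.0694/2)² = 0.003783 m².
Convert discharge: 4300 mL/min = 7.167e-05 m³/s.
Darcy's law rearranged: K = Q·L / (A·Δh) = 7.167e-05 × 0.279 / (0.003783 × 1.47) = 0.003596 m/s = 310.7 m/day.

311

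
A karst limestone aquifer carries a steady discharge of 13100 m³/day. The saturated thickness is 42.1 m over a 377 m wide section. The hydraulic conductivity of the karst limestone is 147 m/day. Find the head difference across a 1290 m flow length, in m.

7.24

Cross-sectional area A = 377 × 42.1 = 15872 m².
From Q = K·A·i, i = Q / (K·A) = 13100 / (147.0 × 15872) = 0.005615.
Head loss Δh = i · L = 0.005615 × 1290 = 7.243 m.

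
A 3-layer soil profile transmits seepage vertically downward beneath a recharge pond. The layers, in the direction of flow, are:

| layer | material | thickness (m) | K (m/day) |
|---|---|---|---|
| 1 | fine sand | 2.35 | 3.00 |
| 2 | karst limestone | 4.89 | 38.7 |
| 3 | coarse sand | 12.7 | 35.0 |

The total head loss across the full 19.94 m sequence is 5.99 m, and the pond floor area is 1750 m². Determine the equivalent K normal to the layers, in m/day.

Flow is perpendicular to layering, so the layers act in series and the equivalent K is the thickness-weighted harmonic mean.
Total thickness L = 2.35 + 4.89 + 12.7 = 19.94 m.
Σ(b_i/K_i) = 2.35/3.00 + 4.89/38.7 + 12.7/35.0 = 1.273 d.
K_eq = L / Σ(b_i/K_i) = 19.94 / 1.273 = 15.67 m/day.

15.7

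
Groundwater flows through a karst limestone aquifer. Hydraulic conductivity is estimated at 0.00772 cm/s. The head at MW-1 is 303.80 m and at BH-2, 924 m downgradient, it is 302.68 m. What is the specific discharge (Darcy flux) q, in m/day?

Convert K: 0.00772 cm/s × 864 = 6.670 m/day.
Hydraulic gradient i = (303.80 − 302.68) / 924 = 1.12 / 924 = 0.001212.
Specific discharge q = K · i = 6.670 × 0.001212 = 0.008085 m/day.

0.00808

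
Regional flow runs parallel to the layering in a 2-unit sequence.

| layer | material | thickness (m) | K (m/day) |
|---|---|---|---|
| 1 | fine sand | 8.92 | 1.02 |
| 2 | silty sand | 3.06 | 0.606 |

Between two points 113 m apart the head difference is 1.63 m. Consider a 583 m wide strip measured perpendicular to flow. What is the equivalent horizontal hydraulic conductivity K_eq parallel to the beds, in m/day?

Flow is parallel to layering, so each bed carries its own Darcy discharge and the transmissivities add.
Σ(K_i·b_i) = 1.02×8.92 + 0.606×3.06 = 10.95 m²/day.
Total thickness b = 11.98 m, so K_eq = Σ(K_i·b_i)/b = 0.9143 m/day.

0.914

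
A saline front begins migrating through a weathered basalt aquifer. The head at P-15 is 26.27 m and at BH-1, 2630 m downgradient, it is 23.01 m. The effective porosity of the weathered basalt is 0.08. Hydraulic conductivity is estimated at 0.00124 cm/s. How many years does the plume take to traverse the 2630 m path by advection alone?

434

Convert K: 0.00124 cm/s × 864 = 1.071 m/day.
Hydraulic gradient i = (26.27 − 23.01) / 2630 = 3.26 / 2630 = 0.001240.
Darcy flux q = K · i = 1.071 × 0.001240 = 0.001328 m/day.
Seepage velocity v = q / n_e = 0.001328 / 0.08 = 0.01660 m/day.
Travel time t = L / v = 2630 / 0.01660 = 1.584e+05 days = 433.8 years.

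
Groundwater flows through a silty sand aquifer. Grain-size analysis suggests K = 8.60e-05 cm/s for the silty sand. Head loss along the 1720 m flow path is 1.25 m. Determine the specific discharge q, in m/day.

Convert K: 8.60e-05 cm/s × 864 = 0.07430 m/day.
Hydraulic gradient i = Δh / L = 1.25 / 1720 = 0.0007267.
Specific discharge q = K · i = 0.07430 × 0.0007267 = 5.400e-05 m/day.

5.40e-05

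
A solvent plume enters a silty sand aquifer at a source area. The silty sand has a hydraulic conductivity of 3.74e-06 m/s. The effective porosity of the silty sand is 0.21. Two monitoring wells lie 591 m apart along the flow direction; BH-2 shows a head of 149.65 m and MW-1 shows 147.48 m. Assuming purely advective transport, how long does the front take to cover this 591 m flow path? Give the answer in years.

286

Convert K: 3.74e-06 m/s × 86400 = 0.3231 m/day.
Hydraulic gradient i = (149.65 − 147.48) / 591 = 2.17 / 591 = 0.003672.
Darcy flux q = K · i = 0.3231 × 0.003672 = 0.001186 m/day.
Seepage velocity v = q / n_e = 0.001186 / 0.21 = 0.005650 m/day.
Travel time t = L / v = 591 / 0.005650 = 1.046e+05 days = 286.4 years.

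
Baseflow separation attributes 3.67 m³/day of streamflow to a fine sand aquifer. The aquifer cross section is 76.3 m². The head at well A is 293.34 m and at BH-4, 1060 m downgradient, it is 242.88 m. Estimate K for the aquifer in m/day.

Hydraulic gradient i = (293.34 − 242.88) / 1060 = 50.46 / 1060 = 0.04760.
From Q = K·A·i, K = Q / (A·i) = 3.67 / (76.30 × 0.04760) = 1.010 m/day.

1.01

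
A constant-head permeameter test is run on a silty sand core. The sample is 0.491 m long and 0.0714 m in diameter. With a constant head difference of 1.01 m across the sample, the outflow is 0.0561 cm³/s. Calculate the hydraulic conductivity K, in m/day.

0.589

Cross-sectional area A = π·(d/2)² = π × (0.0714/2)² = 0.004004 m².
Convert discharge: 0.0561 cm³/s = 5.610e-08 m³/s.
Darcy's law rearranged: K = Q·L / (A·Δh) = 5.610e-08 × 0.491 / (0.004004 × 1.01) = 6.811e-06 m/s = 0.5885 m/day.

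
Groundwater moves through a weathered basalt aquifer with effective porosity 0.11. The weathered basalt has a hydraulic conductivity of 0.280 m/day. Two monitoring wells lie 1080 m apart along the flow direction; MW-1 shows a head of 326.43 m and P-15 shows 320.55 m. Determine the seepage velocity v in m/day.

Hydraulic gradient i = (326.43 − 320.55) / 1080 = 5.88 / 1080 = 0.005444.
Darcy flux q = K · i = 0.2800 × 0.005444 = 0.001524 m/day.
Seepage velocity v = q / n_e = 0.001524 / 0.11 = 0.01386 m/day.

0.0139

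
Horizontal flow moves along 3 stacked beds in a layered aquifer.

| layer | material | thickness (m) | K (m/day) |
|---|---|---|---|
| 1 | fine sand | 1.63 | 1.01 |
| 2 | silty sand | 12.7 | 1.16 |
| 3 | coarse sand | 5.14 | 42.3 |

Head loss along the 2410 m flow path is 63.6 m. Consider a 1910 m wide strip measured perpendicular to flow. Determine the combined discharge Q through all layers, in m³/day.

11800

Flow is parallel to layering, so each bed carries its own Darcy discharge and the transmissivities add.
Σ(K_i·b_i) = 1.01×1.63 + 1.16×12.7 + 42.3×5.14 = 233.8 m²/day.
Hydraulic gradient i = Δh / L = 63.6 / 2410 = 0.02639.
Q = Σ(K_i·b_i) · W · i = 233.8 × 1910 × 0.02639 = 11785 m³/day.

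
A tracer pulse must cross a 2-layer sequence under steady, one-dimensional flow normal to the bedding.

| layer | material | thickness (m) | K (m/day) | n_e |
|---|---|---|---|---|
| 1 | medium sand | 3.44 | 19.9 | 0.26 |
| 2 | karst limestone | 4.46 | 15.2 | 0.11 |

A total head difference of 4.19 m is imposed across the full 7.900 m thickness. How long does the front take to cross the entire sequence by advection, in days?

0.154

With flow normal to the layers, continuity requires the same specific discharge q through every layer.
Σ(b_i/K_i) = 3.44/19.9 + 4.46/15.2 = 0.4663 d.
q = Δh / Σ(b_i/K_i) = 4.19 / 0.4663 = 8.986 m/day.
In each layer the seepage velocity is v_i = q/n_i, so the layer transit time is t_i = b_i·n_i / q:
  layer 1 (medium sand): t_1 = 3.44 × 0.26 / 8.986 = 0.09953 d
  layer 2 (karst limestone): t_2 = 4.46 × 0.11 / 8.986 = 0.05460 d
Total t = Σ t_i = 0.1541 days.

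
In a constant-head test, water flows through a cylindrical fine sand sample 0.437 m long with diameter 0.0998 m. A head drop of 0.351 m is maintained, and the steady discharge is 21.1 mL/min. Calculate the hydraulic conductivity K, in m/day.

4.84

Cross-sectional area A = π·(d/2)² = π × (0.0998/2)² = 0.007823 m².
Convert discharge: 21.1 mL/min = 3.517e-07 m³/s.
Darcy's law rearranged: K = Q·L / (A·Δh) = 3.517e-07 × 0.437 / (0.007823 × 0.351) = 5.597e-05 m/s = 4.836 m/day.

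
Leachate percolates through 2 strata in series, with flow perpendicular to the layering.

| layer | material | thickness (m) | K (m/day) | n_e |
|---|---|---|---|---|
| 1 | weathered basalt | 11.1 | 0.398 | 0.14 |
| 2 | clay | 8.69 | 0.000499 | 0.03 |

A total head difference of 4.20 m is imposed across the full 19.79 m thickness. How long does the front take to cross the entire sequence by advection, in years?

With flow normal to the layers, continuity requires the same specific discharge q through every layer.
Σ(b_i/K_i) = 11.1/0.398 + 8.69/0.000499 = 17443 d.
q = Δh / Σ(b_i/K_i) = 4.20 / 17443 = 0.0002408 m/day.
In each layer the seepage velocity is v_i = q/n_i, so the layer transit time is t_i = b_i·n_i / q:
  layer 1 (weathered basalt): t_1 = 11.1 × 0.14 / 0.0002408 = 6454 d
  layer 2 (clay): t_2 = 8.69 × 0.03 / 0.0002408 = 1083 d
Total t = Σ t_i = 7537 days = 20.63 years.

20.6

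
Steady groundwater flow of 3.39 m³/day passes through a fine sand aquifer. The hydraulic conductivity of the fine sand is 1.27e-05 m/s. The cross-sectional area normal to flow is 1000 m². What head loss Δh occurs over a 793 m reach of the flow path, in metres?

Convert K: 1.27e-05 m/s × 86400 = 1.097 m/day.
From Q = K·A·i, i = Q / (K·A) = 3.39 / (1.097 × 1000) = 0.003089.
Head loss Δh = i · L = 0.003089 × 793 = 2.450 m.

2.45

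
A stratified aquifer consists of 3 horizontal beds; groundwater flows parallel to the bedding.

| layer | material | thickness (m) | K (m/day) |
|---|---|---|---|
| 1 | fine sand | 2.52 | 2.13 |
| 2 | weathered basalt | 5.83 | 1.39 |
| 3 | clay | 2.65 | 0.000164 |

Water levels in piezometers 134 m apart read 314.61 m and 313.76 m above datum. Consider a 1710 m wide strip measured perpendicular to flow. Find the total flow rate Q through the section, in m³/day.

146

Flow is parallel to layering, so each bed carries its own Darcy discharge and the transmissivities add.
Σ(K_i·b_i) = 2.13×2.52 + 1.39×5.83 + 0.000164×2.65 = 13.47 m²/day.
Hydraulic gradient i = (314.61 − 313.76) / 134 = 0.85 / 134 = 0.006343.
Q = Σ(K_i·b_i) · W · i = 13.47 × 1710 × 0.006343 = 146.1 m³/day.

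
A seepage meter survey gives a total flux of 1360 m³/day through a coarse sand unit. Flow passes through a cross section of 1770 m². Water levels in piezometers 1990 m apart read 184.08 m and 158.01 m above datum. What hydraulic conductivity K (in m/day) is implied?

Hydraulic gradient i = (184.08 − 158.01) / 1990 = 26.07 / 1990 = 0.01310.
From Q = K·A·i, K = Q / (A·i) = 1360 / (1770 × 0.01310) = 58.65 m/day.

58.7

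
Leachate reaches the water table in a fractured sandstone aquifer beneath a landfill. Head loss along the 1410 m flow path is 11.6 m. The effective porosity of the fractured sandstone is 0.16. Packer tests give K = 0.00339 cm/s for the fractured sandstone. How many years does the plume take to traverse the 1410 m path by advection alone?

Convert K: 0.00339 cm/s × 864 = 2.929 m/day.
Hydraulic gradient i = Δh / L = 11.6 / 1410 = 0.008227.
Darcy flux q = K · i = 2.929 × 0.008227 = 0.02410 m/day.
Seepage velocity v = q / n_e = 0.02410 / 0.16 = 0.1506 m/day.
Travel time t = L / v = 1410 / 0.1506 = 9362 days = 25.63 years.

25.6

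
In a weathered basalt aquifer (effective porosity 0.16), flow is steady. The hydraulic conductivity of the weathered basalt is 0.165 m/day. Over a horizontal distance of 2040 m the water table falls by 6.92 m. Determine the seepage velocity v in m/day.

Hydraulic gradient i = Δh / L = 6.92 / 2040 = 0.003392.
Darcy flux q = K · i = 0.1650 × 0.003392 = 0.0005597 m/day.
Seepage velocity v = q / n_e = 0.0005597 / 0.16 = 0.003498 m/day.

0.00350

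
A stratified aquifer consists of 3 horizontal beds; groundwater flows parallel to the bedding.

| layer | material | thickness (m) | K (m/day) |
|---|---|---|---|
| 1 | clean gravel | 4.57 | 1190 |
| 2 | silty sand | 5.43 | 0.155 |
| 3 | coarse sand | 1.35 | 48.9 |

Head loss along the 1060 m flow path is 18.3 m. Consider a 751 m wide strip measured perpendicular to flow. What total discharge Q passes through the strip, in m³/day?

71400

Flow is parallel to layering, so each bed carries its own Darcy discharge and the transmissivities add.
Σ(K_i·b_i) = 1190×4.57 + 0.155×5.43 + 48.9×1.35 = 5505 m²/day.
Hydraulic gradient i = Δh / L = 18.3 / 1060 = 0.01726.
Q = Σ(K_i·b_i) · W · i = 5505 × 751 × 0.01726 = 71376 m³/day.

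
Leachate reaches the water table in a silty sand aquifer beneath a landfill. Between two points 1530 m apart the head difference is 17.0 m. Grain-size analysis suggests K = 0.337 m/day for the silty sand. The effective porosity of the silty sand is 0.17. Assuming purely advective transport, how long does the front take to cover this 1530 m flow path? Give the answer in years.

190

Hydraulic gradient i = Δh / L = 17.0 / 1530 = 0.01111.
Darcy flux q = K · i = 0.3370 × 0.01111 = 0.003744 m/day.
Seepage velocity v = q / n_e = 0.003744 / 0.17 = 0.02203 m/day.
Travel time t = L / v = 1530 / 0.02203 = 69463 days = 190.2 years.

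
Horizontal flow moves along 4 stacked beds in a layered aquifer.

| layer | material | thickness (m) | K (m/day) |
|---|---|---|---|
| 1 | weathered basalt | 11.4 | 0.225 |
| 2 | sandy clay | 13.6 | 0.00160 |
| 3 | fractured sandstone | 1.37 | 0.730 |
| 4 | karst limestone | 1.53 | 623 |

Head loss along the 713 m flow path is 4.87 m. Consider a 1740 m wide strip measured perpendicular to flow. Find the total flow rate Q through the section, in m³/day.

Flow is parallel to layering, so each bed carries its own Darcy discharge and the transmissivities add.
Σ(K_i·b_i) = 0.225×11.4 + 0.00160×13.6 + 0.730×1.37 + 623×1.53 = 956.8 m²/day.
Hydraulic gradient i = Δh / L = 4.87 / 713 = 0.006830.
Q = Σ(K_i·b_i) · W · i = 956.8 × 1740 × 0.006830 = 11371 m³/day.

11400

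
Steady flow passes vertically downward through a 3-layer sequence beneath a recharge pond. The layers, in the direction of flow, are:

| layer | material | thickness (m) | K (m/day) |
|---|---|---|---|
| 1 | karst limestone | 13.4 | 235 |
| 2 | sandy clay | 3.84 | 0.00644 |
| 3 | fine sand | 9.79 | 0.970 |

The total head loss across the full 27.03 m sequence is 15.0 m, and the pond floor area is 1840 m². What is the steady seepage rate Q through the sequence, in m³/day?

45.5

Flow is perpendicular to layering, so the layers act in series and the equivalent K is the thickness-weighted harmonic mean.
Total thickness L = 13.4 + 3.84 + 9.79 = 27.03 m.
Σ(b_i/K_i) = 13.4/235 + 3.84/0.00644 + 9.79/0.970 = 606.4 d.
K_eq = L / Σ(b_i/K_i) = 27.03 / 606.4 = 0.04457 m/day.
Q = K_eq · A · (Δh/L) = 0.04457 × 1840 × (15.0/27.03) = 45.51 m³/day.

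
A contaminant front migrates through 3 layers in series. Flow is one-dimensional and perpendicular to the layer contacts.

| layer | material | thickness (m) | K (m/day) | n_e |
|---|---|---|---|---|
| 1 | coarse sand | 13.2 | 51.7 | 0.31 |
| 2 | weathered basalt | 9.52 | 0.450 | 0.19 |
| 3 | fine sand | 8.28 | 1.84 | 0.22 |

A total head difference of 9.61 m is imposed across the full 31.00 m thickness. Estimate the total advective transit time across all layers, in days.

With flow normal to the layers, continuity requires the same specific discharge q through every layer.
Σ(b_i/K_i) = 13.2/51.7 + 9.52/0.450 + 8.28/1.84 = 25.91 d.
q = Δh / Σ(b_i/K_i) = 9.61 / 25.91 = 0.3709 m/day.
In each layer the seepage velocity is v_i = q/n_i, so the layer transit time is t_i = b_i·n_i / q:
  layer 1 (coarse sand): t_1 = 13.2 × 0.31 / 0.3709 = 11.03 d
  layer 2 (weathered basalt): t_2 = 9.52 × 0.19 / 0.3709 = 4.877 d
  layer 3 (fine sand): t_3 = 8.28 × 0.22 / 0.3709 = 4.911 d
Total t = Σ t_i = 20.82 days.

20.8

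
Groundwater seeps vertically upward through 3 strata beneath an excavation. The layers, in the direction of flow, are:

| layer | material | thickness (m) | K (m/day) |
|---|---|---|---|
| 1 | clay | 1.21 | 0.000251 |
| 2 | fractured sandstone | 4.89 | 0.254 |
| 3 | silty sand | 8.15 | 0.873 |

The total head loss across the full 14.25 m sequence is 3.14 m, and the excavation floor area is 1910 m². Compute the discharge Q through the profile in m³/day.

1.24

Flow is perpendicular to layering, so the layers act in series and the equivalent K is the thickness-weighted harmonic mean.
Total thickness L = 1.21 + 4.89 + 8.15 = 14.25 m.
Σ(b_i/K_i) = 1.21/0.000251 + 4.89/0.254 + 8.15/0.873 = 4849 d.
K_eq = L / Σ(b_i/K_i) = 14.25 / 4849 = 0.002939 m/day.
Q = K_eq · A · (Δh/L) = 0.002939 × 1910 × (3.14/14.25) = 1.237 m³/day.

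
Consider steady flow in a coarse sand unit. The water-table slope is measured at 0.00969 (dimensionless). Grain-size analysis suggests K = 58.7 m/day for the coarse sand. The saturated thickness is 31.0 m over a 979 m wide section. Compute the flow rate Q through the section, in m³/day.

Cross-sectional area A = 979 × 31.0 = 30349 m².
Hydraulic gradient i = 0.00969.
Darcy's law: Q = K · A · i = 58.70 × 30349 × 0.009690 = 17263 m³/day.

17300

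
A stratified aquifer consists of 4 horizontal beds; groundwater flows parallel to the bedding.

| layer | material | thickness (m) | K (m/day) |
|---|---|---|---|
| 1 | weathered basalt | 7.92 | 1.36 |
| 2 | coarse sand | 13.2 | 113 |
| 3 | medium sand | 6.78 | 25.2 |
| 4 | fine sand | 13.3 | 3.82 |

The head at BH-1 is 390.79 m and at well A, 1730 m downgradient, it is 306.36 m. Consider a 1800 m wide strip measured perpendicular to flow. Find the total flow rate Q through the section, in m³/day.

151000

Flow is parallel to layering, so each bed carries its own Darcy discharge and the transmissivities add.
Σ(K_i·b_i) = 1.36×7.92 + 113×13.2 + 25.2×6.78 + 3.82×13.3 = 1724 m²/day.
Hydraulic gradient i = (390.79 − 306.36) / 1730 = 84.43 / 1730 = 0.04880.
Q = Σ(K_i·b_i) · W · i = 1724 × 1800 × 0.04880 = 1.514e+05 m³/day.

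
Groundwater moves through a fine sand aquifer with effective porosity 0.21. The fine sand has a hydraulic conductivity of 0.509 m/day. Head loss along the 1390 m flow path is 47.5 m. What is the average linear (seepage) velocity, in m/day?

Hydraulic gradient i = Δh / L = 47.5 / 1390 = 0.03417.
Darcy flux q = K · i = 0.5090 × 0.03417 = 0.01739 m/day.
Seepage velocity v = q / n_e = 0.01739 / 0.21 = 0.08283 m/day.

0.0828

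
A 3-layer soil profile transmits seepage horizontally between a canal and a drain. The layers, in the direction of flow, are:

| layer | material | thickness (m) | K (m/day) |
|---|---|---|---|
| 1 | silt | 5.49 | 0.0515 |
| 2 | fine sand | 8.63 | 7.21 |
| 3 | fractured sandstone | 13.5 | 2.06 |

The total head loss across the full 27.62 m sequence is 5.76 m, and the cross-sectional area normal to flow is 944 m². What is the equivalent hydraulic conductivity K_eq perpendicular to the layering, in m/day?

0.242

Flow is perpendicular to layering, so the layers act in series and the equivalent K is the thickness-weighted harmonic mean.
Total thickness L = 5.49 + 8.63 + 13.5 = 27.62 m.
Σ(b_i/K_i) = 5.49/0.0515 + 8.63/7.21 + 13.5/2.06 = 114.4 d.
K_eq = L / Σ(b_i/K_i) = 27.62 / 114.4 = 0.2415 m/day.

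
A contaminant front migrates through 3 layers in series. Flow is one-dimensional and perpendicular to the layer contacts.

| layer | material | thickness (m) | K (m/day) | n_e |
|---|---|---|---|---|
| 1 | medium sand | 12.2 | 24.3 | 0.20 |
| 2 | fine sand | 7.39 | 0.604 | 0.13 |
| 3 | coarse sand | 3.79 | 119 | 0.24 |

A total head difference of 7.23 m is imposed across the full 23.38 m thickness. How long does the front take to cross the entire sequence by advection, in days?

With flow normal to the layers, continuity requires the same specific discharge q through every layer.
Σ(b_i/K_i) = 12.2/24.3 + 7.39/0.604 + 3.79/119 = 12.77 d.
q = Δh / Σ(b_i/K_i) = 7.23 / 12.77 = 0.5662 m/day.
In each layer the seepage velocity is v_i = q/n_i, so the layer transit time is t_i = b_i·n_i / q:
  layer 1 (medium sand): t_1 = 12.2 × 0.20 / 0.5662 = 4.309 d
  layer 2 (fine sand): t_2 = 7.39 × 0.13 / 0.5662 = 1.697 d
  layer 3 (coarse sand): t_3 = 3.79 × 0.24 / 0.5662 = 1.606 d
Total t = Σ t_i = 7.612 days.

7.61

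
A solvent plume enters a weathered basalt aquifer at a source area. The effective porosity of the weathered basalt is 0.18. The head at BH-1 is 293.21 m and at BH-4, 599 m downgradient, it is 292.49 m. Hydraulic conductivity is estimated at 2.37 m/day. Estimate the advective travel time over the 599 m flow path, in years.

Hydraulic gradient i = (293.21 − 292.49) / 599 = 0.72 / 599 = 0.001202.
Darcy flux q = K · i = 2.370 × 0.001202 = 0.002849 m/day.
Seepage velocity v = q / n_e = 0.002849 / 0.18 = 0.01583 m/day.
Travel time t = L / v = 599 / 0.01583 = 37848 days = 103.6 years.

104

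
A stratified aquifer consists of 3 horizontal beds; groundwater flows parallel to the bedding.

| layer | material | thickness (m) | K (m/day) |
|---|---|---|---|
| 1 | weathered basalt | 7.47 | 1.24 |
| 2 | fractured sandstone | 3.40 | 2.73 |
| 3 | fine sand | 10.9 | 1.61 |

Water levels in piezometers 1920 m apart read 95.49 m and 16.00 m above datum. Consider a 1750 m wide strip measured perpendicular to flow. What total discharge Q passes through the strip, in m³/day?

Flow is parallel to layering, so each bed carries its own Darcy discharge and the transmissivities add.
Σ(K_i·b_i) = 1.24×7.47 + 2.73×3.40 + 1.61×10.9 = 36.09 m²/day.
Hydraulic gradient i = (95.49 − 16.00) / 1920 = 79.49 / 1920 = 0.04140.
Q = Σ(K_i·b_i) · W · i = 36.09 × 1750 × 0.04140 = 2615 m³/day.

2620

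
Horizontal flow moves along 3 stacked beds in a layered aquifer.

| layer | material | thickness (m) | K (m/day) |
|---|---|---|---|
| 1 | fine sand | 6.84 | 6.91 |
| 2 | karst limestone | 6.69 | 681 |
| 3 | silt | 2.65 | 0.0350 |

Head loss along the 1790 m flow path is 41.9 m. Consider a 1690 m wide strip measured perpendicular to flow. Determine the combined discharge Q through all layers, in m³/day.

182000

Flow is parallel to layering, so each bed carries its own Darcy discharge and the transmissivities add.
Σ(K_i·b_i) = 6.91×6.84 + 681×6.69 + 0.0350×2.65 = 4603 m²/day.
Hydraulic gradient i = Δh / L = 41.9 / 1790 = 0.02341.
Q = Σ(K_i·b_i) · W · i = 4603 × 1690 × 0.02341 = 1.821e+05 m³/day.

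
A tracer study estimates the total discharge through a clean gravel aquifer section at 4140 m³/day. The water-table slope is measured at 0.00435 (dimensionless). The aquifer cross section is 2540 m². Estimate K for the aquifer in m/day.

Hydraulic gradient i = 0.00435.
From Q = K·A·i, K = Q / (A·i) = 4140 / (2540 × 0.004350) = 374.7 m/day.

375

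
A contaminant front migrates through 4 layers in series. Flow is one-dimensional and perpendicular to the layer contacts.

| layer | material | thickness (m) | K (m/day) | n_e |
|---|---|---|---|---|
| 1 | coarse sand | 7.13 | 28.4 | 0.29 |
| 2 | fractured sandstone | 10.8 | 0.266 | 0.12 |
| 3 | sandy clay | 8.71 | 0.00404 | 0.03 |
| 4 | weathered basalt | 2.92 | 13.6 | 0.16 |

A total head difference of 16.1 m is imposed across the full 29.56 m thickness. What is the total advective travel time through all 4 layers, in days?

558

With flow normal to the layers, continuity requires the same specific discharge q through every layer.
Σ(b_i/K_i) = 7.13/28.4 + 10.8/0.266 + 8.71/0.00404 + 2.92/13.6 = 2197 d.
q = Δh / Σ(b_i/K_i) = 16.1 / 2197 = 0.007328 m/day.
In each layer the seepage velocity is v_i = q/n_i, so the layer transit time is t_i = b_i·n_i / q:
  layer 1 (coarse sand): t_1 = 7.13 × 0.29 / 0.007328 = 282.2 d
  layer 2 (fractured sandstone): t_2 = 10.8 × 0.12 / 0.007328 = 176.9 d
  layer 3 (sandy clay): t_3 = 8.71 × 0.03 / 0.007328 = 35.66 d
  layer 4 (weathered basalt): t_4 = 2.92 × 0.16 / 0.007328 = 63.75 d
Total t = Σ t_i = 558.4 days.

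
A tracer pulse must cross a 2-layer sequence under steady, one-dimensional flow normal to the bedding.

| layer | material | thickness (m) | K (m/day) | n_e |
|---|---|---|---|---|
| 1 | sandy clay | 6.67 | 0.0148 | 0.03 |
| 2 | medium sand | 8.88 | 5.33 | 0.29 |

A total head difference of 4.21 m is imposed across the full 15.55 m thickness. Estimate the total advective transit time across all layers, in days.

With flow normal to the layers, continuity requires the same specific discharge q through every layer.
Σ(b_i/K_i) = 6.67/0.0148 + 8.88/5.33 = 452.3 d.
q = Δh / Σ(b_i/K_i) = 4.21 / 452.3 = 0.009307 m/day.
In each layer the seepage velocity is v_i = q/n_i, so the layer transit time is t_i = b_i·n_i / q:
  layer 1 (sandy clay): t_1 = 6.67 × 0.03 / 0.009307 = 21.50 d
  layer 2 (medium sand): t_2 = 8.88 × 0.29 / 0.009307 = 276.7 d
Total t = Σ t_i = 298.2 days.

298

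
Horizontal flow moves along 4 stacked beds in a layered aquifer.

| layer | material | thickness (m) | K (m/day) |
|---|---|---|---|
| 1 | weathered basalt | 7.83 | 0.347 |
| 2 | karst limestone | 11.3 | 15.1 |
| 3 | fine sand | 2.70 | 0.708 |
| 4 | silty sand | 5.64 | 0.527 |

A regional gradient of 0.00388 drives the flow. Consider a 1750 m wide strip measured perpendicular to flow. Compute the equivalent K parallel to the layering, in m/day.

Flow is parallel to layering, so each bed carries its own Darcy discharge and the transmissivities add.
Σ(K_i·b_i) = 0.347×7.83 + 15.1×11.3 + 0.708×2.70 + 0.527×5.64 = 178.2 m²/day.
Total thickness b = 27.47 m, so K_eq = Σ(K_i·b_i)/b = 6.488 m/day.

6.49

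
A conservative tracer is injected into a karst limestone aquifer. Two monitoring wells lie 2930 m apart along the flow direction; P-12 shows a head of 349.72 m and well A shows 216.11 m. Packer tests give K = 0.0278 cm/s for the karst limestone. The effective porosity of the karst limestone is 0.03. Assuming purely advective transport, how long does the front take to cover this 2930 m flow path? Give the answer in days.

80.3

Convert K: 0.0278 cm/s × 864 = 24.02 m/day.
Hydraulic gradient i = (349.72 − 216.11) / 2930 = 133.61 / 2930 = 0.04560.
Darcy flux q = K · i = 24.02 × 0.04560 = 1.095 m/day.
Seepage velocity v = q / n_e = 1.095 / 0.03 = 36.51 m/day.
Travel time t = L / v = 2930 / 36.51 = 80.25 days.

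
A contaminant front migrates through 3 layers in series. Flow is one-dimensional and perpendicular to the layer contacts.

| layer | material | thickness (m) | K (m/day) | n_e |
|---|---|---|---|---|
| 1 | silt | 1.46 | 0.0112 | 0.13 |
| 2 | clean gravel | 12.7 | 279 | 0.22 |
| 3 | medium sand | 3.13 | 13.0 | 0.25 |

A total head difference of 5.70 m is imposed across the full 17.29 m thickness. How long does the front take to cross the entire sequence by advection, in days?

With flow normal to the layers, continuity requires the same specific discharge q through every layer.
Σ(b_i/K_i) = 1.46/0.0112 + 12.7/279 + 3.13/13.0 = 130.6 d.
q = Δh / Σ(b_i/K_i) = 5.70 / 130.6 = 0.04363 m/day.
In each layer the seepage velocity is v_i = q/n_i, so the layer transit time is t_i = b_i·n_i / q:
  layer 1 (silt): t_1 = 1.46 × 0.13 / 0.04363 = 4.350 d
  layer 2 (clean gravel): t_2 = 12.7 × 0.22 / 0.04363 = 64.04 d
  layer 3 (medium sand): t_3 = 3.13 × 0.25 / 0.04363 = 17.93 d
Total t = Σ t_i = 86.32 days.

86.3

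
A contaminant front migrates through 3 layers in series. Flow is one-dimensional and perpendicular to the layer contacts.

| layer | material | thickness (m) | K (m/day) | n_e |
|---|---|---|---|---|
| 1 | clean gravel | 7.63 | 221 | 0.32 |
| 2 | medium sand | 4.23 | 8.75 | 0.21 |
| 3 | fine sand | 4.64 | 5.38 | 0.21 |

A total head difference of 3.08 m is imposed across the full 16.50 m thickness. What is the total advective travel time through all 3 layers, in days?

With flow normal to the layers, continuity requires the same specific discharge q through every layer.
Σ(b_i/K_i) = 7.63/221 + 4.23/8.75 + 4.64/5.38 = 1.380 d.
q = Δh / Σ(b_i/K_i) = 3.08 / 1.380 = 2.231 m/day.
In each layer the seepage velocity is v_i = q/n_i, so the layer transit time is t_i = b_i·n_i / q:
  layer 1 (clean gravel): t_1 = 7.63 × 0.32 / 2.231 = 1.094 d
  layer 2 (medium sand): t_2 = 4.23 × 0.21 / 2.231 = 0.3981 d
  layer 3 (fine sand): t_3 = 4.64 × 0.21 / 2.231 = 0.4367 d
Total t = Σ t_i = 1.929 days.

1.93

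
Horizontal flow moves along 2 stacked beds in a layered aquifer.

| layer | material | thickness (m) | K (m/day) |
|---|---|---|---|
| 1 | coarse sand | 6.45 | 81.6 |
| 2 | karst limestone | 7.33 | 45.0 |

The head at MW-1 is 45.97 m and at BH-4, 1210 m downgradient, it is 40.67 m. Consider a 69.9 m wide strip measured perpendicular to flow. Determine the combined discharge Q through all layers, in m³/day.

Flow is parallel to layering, so each bed carries its own Darcy discharge and the transmissivities add.
Σ(K_i·b_i) = 81.6×6.45 + 45.0×7.33 = 856.2 m²/day.
Hydraulic gradient i = (45.97 − 40.67) / 1210 = 5.3 / 1210 = 0.004380.
Q = Σ(K_i·b_i) · W · i = 856.2 × 69.9 × 0.004380 = 262.1 m³/day.

262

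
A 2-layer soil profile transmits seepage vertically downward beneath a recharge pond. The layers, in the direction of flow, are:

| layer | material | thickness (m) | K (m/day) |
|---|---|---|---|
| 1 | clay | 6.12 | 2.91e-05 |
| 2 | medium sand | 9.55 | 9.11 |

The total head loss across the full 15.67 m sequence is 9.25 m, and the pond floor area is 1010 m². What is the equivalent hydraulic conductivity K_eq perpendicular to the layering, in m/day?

Flow is perpendicular to layering, so the layers act in series and the equivalent K is the thickness-weighted harmonic mean.
Total thickness L = 6.12 + 9.55 = 15.67 m.
Σ(b_i/K_i) = 6.12/2.91e-05 + 9.55/9.11 = 2.103e+05 d.
K_eq = L / Σ(b_i/K_i) = 15.67 / 2.103e+05 = 7.451e-05 m/day.

7.45e-05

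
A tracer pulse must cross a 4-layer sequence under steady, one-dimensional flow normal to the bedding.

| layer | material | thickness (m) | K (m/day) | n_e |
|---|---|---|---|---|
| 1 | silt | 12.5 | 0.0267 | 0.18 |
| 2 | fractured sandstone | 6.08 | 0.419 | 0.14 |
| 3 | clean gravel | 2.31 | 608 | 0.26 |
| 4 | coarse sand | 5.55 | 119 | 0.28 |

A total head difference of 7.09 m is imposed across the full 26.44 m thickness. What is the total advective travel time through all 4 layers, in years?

0.980

With flow normal to the layers, continuity requires the same specific discharge q through every layer.
Σ(b_i/K_i) = 12.5/0.0267 + 6.08/0.419 + 2.31/608 + 5.55/119 = 482.7 d.
q = Δh / Σ(b_i/K_i) = 7.09 / 482.7 = 0.01469 m/day.
In each layer the seepage velocity is v_i = q/n_i, so the layer transit time is t_i = b_i·n_i / q:
  layer 1 (silt): t_1 = 12.5 × 0.18 / 0.01469 = 153.2 d
  layer 2 (fractured sandstone): t_2 = 6.08 × 0.14 / 0.01469 = 57.95 d
  layer 3 (clean gravel): t_3 = 2.31 × 0.26 / 0.01469 = 40.89 d
  layer 4 (coarse sand): t_4 = 5.55 × 0.28 / 0.01469 = 105.8 d
Total t = Σ t_i = 357.8 days = 0.9797 years.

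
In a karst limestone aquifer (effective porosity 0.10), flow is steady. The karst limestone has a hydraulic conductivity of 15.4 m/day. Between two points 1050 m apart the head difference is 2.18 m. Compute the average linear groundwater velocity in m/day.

0.320

Hydraulic gradient i = Δh / L = 2.18 / 1050 = 0.002076.
Darcy flux q = K · i = 15.40 × 0.002076 = 0.03197 m/day.
Seepage velocity v = q / n_e = 0.03197 / 0.10 = 0.3197 m/day.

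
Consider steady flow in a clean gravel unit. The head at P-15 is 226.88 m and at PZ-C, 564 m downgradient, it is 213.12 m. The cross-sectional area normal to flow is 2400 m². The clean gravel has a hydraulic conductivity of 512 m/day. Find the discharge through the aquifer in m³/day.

30000

Hydraulic gradient i = (226.88 − 213.12) / 564 = 13.76 / 564 = 0.02440.
Darcy's law: Q = K · A · i = 512.0 × 2400 × 0.02440 = 29979 m³/day.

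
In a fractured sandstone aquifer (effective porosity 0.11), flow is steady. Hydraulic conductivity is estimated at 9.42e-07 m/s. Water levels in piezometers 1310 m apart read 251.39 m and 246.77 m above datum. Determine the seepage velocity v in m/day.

0.00261

Convert K: 9.42e-07 m/s × 86400 = 0.08139 m/day.
Hydraulic gradient i = (251.39 − 246.77) / 1310 = 4.62 / 1310 = 0.003527.
Darcy flux q = K · i = 0.08139 × 0.003527 = 0.0002870 m/day.
Seepage velocity v = q / n_e = 0.0002870 / 0.11 = 0.002609 m/day.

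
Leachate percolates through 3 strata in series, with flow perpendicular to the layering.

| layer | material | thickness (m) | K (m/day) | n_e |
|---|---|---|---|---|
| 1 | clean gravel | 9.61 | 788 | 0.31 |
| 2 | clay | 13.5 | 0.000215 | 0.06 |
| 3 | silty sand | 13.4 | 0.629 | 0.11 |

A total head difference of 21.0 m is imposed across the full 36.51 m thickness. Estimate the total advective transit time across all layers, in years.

With flow normal to the layers, continuity requires the same specific discharge q through every layer.
Σ(b_i/K_i) = 9.61/788 + 13.5/0.000215 + 13.4/0.629 = 62812 d.
q = Δh / Σ(b_i/K_i) = 21.0 / 62812 = 0.0003343 m/day.
In each layer the seepage velocity is v_i = q/n_i, so the layer transit time is t_i = b_i·n_i / q:
  layer 1 (clean gravel): t_1 = 9.61 × 0.31 / 0.0003343 = 8911 d
  layer 2 (clay): t_2 = 13.5 × 0.06 / 0.0003343 = 2423 d
  layer 3 (silty sand): t_3 = 13.4 × 0.11 / 0.0003343 = 4409 d
Total t = Σ t_i = 15742 days = 43.10 years.

43.1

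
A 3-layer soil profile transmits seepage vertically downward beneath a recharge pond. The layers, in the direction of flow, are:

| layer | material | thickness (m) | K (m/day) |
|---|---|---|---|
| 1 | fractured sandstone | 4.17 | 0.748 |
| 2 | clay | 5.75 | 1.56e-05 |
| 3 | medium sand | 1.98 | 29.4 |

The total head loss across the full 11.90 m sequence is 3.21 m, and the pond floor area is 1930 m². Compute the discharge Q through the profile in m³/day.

0.0168

Flow is perpendicular to layering, so the layers act in series and the equivalent K is the thickness-weighted harmonic mean.
Total thickness L = 4.17 + 5.75 + 1.98 = 11.90 m.
Σ(b_i/K_i) = 4.17/0.748 + 5.75/1.56e-05 + 1.98/29.4 = 3.686e+05 d.
K_eq = L / Σ(b_i/K_i) = 11.90 / 3.686e+05 = 3.228e-05 m/day.
Q = K_eq · A · (Δh/L) = 3.228e-05 × 1930 × (3.21/11.90) = 0.01681 m³/day.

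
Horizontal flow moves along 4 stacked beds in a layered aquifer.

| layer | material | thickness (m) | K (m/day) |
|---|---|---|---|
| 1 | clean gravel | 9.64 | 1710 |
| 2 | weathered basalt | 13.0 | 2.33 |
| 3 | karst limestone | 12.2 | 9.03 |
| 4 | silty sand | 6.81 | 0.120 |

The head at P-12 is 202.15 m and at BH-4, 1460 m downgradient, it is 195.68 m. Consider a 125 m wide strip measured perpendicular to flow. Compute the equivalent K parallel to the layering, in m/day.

399

Flow is parallel to layering, so each bed carries its own Darcy discharge and the transmissivities add.
Σ(K_i·b_i) = 1710×9.64 + 2.33×13.0 + 9.03×12.2 + 0.120×6.81 = 16626 m²/day.
Total thickness b = 41.65 m, so K_eq = Σ(K_i·b_i)/b = 399.2 m/day.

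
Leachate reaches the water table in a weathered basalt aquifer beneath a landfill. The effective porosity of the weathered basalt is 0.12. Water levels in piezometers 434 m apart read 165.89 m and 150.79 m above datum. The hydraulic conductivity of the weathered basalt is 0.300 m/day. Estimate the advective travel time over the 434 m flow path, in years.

13.7

Hydraulic gradient i = (165.89 − 150.79) / 434 = 15.1 / 434 = 0.03479.
Darcy flux q = K · i = 0.3000 × 0.03479 = 0.01044 m/day.
Seepage velocity v = q / n_e = 0.01044 / 0.12 = 0.08698 m/day.
Travel time t = L / v = 434 / 0.08698 = 4990 days = 13.66 years.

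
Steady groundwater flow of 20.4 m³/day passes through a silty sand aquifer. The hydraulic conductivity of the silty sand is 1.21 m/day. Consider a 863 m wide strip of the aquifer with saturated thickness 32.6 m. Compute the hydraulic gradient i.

Cross-sectional area A = 863 × 32.6 = 28134 m².
From Q = K·A·i, i = Q / (K·A) = 20.4 / (1.210 × 28134) = 0.0005993.

0.000599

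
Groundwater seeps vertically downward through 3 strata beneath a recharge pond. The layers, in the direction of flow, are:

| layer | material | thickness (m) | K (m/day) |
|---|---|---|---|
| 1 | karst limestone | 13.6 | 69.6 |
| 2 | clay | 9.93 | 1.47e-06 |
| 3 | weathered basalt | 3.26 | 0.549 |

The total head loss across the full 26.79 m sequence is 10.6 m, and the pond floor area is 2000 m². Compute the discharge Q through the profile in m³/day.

0.00314

Flow is perpendicular to layering, so the layers act in series and the equivalent K is the thickness-weighted harmonic mean.
Total thickness L = 13.6 + 9.93 + 3.26 = 26.79 m.
Σ(b_i/K_i) = 13.6/69.6 + 9.93/1.47e-06 + 3.26/0.549 = 6.755e+06 d.
K_eq = L / Σ(b_i/K_i) = 26.79 / 6.755e+06 = 3.966e-06 m/day.
Q = K_eq · A · (Δh/L) = 3.966e-06 × 2000 × (10.6/26.79) = 0.003138 m³/day.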